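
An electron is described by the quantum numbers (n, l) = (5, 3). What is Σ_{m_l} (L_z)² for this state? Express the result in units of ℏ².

Σ(L_z)² = 28 ℏ²

m_l ∈ {-3, -2, -1, 0, 1, 2, 3}.
Summing m² from −3 to 3: Σ m_l² = 28.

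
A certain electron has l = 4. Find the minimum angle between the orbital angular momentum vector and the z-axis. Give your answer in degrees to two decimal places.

|L|² = l(l+1)ℏ² = 20ℏ², so |L| = 2√5 ℏ.
The smallest angle corresponds to the largest L_z, i.e. m_l = l = 4, giving L_z = 4ℏ.
cos θ_min = 4/√20, so θ_min ≈ 26.57°.

θ_min ≈ 26.57°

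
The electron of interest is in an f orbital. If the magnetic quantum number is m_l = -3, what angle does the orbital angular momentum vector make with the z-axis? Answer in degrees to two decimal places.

θ ≈ 150.00°

For an f orbital, l = 3.
|L| = ℏ√(l(l+1)) = 2√3 ℏ.
L_z = m_l ℏ = −3ℏ.
cos θ = L_z/|L| = -3/√12, so θ ≈ 150.00°.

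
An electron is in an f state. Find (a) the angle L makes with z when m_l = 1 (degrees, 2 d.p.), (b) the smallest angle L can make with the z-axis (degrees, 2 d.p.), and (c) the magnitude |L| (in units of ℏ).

θ(m_l=1) ≈ 73.22°; θ_min ≈ 30.00°; |L| = 2√3 ℏ ≈ 3.464ℏ

An f state has l = 3.
For m_l = 1: cos θ = 1/√12, θ ≈ 73.22°.
cos θ_min = 3/√12, so θ_min ≈ 30.00°.
|L| = ℏ√(3·4) = 2√3 ℏ ≈ 3.464ℏ.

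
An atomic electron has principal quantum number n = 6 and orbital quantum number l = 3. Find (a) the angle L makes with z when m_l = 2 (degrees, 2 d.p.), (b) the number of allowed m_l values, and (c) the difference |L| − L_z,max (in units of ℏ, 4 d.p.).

θ(m_l=2) ≈ 54.74°; 7 values; |L|−L_z,max ≈ 0.4641ℏ

For m_l = 2: cos θ = 2/√12, θ ≈ 54.74°.
There are 2l+1 = 7 values of m_l.
|L| − L_z,max = (2√3 − 3)ℏ ≈ 0.4641ℏ.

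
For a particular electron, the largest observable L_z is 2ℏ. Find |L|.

Since max m_l = l, l = 2.
Then |L| = ℏ√(2·3) = √6 ℏ.

|L| = √6 ℏ ≈ 2.449ℏ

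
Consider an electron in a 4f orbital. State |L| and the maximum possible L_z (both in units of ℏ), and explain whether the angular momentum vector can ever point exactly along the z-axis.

The 4f subshell has l = 3.
|L| = 2√3 ℏ ≈ 3.4641ℏ, while L_z,max = lℏ = 3ℏ.
Since |L| > L_z,max, the vector can never point exactly along z; the closest it comes is θ_min = arccos(3/√12) ≈ 30.0°.

No: L_z,max = 3ℏ < |L| = 2√3 ℏ ≈ 3.464ℏ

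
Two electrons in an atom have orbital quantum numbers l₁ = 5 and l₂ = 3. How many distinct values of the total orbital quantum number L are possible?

Angular momentum addition gives L = |l₁ − l₂|, …, l₁ + l₂.
Allowed values: L = 2, 3, 4, 5, 6, 7, 8.
That is 7 values.

7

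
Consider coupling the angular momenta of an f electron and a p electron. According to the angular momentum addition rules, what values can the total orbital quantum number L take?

L runs from |3 − 1| = 2 to 3 + 1 = 4.
So L can be 2, 3, 4.

L = 2, 3, 4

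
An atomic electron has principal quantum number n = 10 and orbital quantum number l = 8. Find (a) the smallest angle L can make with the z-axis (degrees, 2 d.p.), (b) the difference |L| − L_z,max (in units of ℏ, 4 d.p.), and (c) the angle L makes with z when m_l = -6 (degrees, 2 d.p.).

θ_min ≈ 19.47°; |L|−L_z,max ≈ 0.4853ℏ; θ(m_l=-6) ≈ 135.00°

cos θ_min = 8/√72, so θ_min ≈ 19.47°.
|L| − L_z,max = (6√2 − 8)ℏ ≈ 0.4853ℏ.
For m_l = -6: cos θ = -6/√72, θ ≈ 135.00°.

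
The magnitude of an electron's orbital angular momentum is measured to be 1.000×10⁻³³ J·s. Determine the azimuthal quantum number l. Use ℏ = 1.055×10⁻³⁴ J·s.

In units of ℏ, |L| ≈ 9.479.
l(l+1) ≈ 9.479² ≈ 89.85, so l = 9.

l = 9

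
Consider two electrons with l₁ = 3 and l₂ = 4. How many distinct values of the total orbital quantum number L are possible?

By the triangle rule, |l₁ − l₂| ≤ L ≤ l₁ + l₂.
Allowed values: L = 1, 2, 3, 4, 5, 6, 7.
That is 7 values.

7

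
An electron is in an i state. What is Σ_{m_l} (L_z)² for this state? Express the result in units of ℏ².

Σ(L_z)² = 182 ℏ²

For an i orbital, l = 6.
The allowed m_l values are -6, -5, -4, -3, -2, -1, 0, 1, 2, 3, 4, 5, 6.
Summing m² from −6 to 6: Σ m_l² = 182.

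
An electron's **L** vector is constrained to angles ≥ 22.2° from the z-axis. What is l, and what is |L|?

l = 6, |L| = √42 ℏ ≈ 6.481ℏ

cos²θ_min = l/(l+1) = 0.8572.
Solving: l = 6.
Then |L| = ℏ√(6·7) = √42 ℏ.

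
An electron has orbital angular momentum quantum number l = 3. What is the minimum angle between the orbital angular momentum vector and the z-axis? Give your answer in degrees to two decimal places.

θ_min ≈ 30.00°

|L| = √(l(l+1)) ℏ = 2√3 ℏ.
The smallest angle corresponds to the largest L_z, i.e. m_l = l = 3, giving L_z = 3ℏ.
cos θ_min = 3/√12, so θ_min ≈ 30.00°.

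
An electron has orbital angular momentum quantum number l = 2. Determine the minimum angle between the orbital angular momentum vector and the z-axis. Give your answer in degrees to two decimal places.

θ_min ≈ 35.26°

|L|² = l(l+1)ℏ² = 6ℏ², so |L| = √6 ℏ.
The smallest angle corresponds to the largest L_z, i.e. m_l = l = 2, giving L_z = 2ℏ.
cos θ_min = 2/√6, so θ_min ≈ 35.26°.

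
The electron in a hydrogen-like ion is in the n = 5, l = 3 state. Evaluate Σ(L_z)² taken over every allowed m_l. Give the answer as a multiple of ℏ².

Σ(L_z)² = 28 ℏ²

m_l runs from −3 to 3, i.e. {-3, -2, -1, 0, 1, 2, 3}.
Σ m_l² = 2·(1 + 4 + 9) = 28.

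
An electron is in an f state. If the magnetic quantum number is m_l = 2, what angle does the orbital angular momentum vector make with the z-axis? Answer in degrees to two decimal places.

An f state has l = 3.
|L|² = l(l+1)ℏ² = 12ℏ², so |L| = 2√3 ℏ.
L_z = m_l ℏ = 2ℏ.
cos θ = L_z/|L| = 2/√12, so θ ≈ 54.74°.

θ ≈ 54.74°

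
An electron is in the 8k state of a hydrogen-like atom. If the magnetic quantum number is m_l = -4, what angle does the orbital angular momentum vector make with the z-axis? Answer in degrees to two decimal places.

For 8k, l = 7.
|L|² = l(l+1)ℏ² = 56ℏ², so |L| = 2√14 ℏ.
L_z = m_l ℏ = −4ℏ.
cos θ = L_z/|L| = -4/√56, so θ ≈ 122.31°.

θ ≈ 122.31°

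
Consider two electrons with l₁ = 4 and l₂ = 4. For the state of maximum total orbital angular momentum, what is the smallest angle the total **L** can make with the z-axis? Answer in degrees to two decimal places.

θ_min ≈ 19.47°

The total orbital quantum number L ranges from |l₁ − l₂| to l₁ + l₂ in integer steps.
So L can be 0, 1, 2, 3, 4, 5, 6, 7, 8.
The maximum is L = 8, with |L_tot| = ℏ√(8·9) = 6√2 ℏ.
The minimum angle with z is arccos(8/√72) ≈ 19.47°.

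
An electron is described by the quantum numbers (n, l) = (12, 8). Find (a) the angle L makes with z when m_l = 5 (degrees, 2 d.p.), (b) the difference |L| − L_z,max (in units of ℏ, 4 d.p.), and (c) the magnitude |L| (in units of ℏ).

θ(m_l=5) ≈ 53.90°; |L|−L_z,max ≈ 0.4853ℏ; |L| = 6√2 ℏ ≈ 8.485ℏ

For m_l = 5: cos θ = 5/√72, θ ≈ 53.90°.
|L| − L_z,max = (6√2 − 8)ℏ ≈ 0.4853ℏ.
|L| = ℏ√(8·9) = 6√2 ℏ ≈ 8.485ℏ.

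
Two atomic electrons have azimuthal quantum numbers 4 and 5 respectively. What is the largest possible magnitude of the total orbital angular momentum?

Angular momentum addition gives L = |l₁ − l₂|, …, l₁ + l₂.
Allowed values: L = 1, 2, 3, 4, 5, 6, 7, 8, 9.
The largest magnitude corresponds to L = 9: |L_tot| = ℏ√(9·10) = 3√10 ℏ.

|L_tot|_max = 3√10 ℏ ≈ 9.487ℏ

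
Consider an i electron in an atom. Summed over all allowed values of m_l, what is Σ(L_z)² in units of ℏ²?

I corresponds to l = 6.
The allowed m_l values are -6, -5, -4, -3, -2, -1, 0, 1, 2, 3, 4, 5, 6.
Summing m² from −6 to 6: Σ m_l² = 182.

Σ(L_z)² = 182 ℏ²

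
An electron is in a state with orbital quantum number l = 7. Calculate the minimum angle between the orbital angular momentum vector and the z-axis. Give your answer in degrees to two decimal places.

|L| = √(l(l+1)) ℏ = 2√14 ℏ.
The smallest angle corresponds to the largest L_z, i.e. m_l = l = 7, giving L_z = 7ℏ.
cos θ_min = 7/√56, so θ_min ≈ 20.70°.

θ_min ≈ 20.70°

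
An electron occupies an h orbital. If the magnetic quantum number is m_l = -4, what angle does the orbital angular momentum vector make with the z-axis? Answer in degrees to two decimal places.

θ ≈ 136.91°

An h state has l = 5.
|L| = √(l(l+1)) ℏ = √30 ℏ.
L_z = m_l ℏ = −4ℏ.
cos θ = L_z/|L| = -4/√30, so θ ≈ 136.91°.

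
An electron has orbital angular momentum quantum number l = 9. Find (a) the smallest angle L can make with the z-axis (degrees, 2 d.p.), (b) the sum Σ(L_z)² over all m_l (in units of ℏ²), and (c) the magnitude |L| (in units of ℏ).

cos θ_min = 9/√90, so θ_min ≈ 18.43°.
Σ m_l² = 570, so Σ(L_z)² = 570 ℏ².
|L| = ℏ√(9·10) = 3√10 ℏ ≈ 9.487ℏ.

θ_min ≈ 18.43°; Σ(L_z)² = 570 ℏ²; |L| = 3√10 ℏ ≈ 9.487ℏ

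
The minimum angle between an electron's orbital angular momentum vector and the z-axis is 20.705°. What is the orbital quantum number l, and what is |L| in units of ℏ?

l = 7, |L| = 2√14 ℏ ≈ 7.483ℏ

cos²θ_min = l/(l+1) = 0.8750.
Thus l = 0.8750/(1 − 0.8750) ≈ 7.
Then |L| = ℏ√(7·8) = 2√14 ℏ.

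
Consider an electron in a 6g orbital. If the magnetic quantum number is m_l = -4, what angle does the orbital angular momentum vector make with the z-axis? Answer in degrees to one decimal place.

θ ≈ 153.4°

The 6g subshell has l = 4.
|L| = √(l(l+1)) ℏ = 2√5 ℏ.
L_z = m_l ℏ = −4ℏ.
cos θ = L_z/|L| = -4/√20, so θ ≈ 153.4°.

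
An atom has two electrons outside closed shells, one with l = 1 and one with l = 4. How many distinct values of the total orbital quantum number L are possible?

3

L runs from |1 − 4| = 3 to 1 + 4 = 5.
Allowed values: L = 3, 4, 5.
That is 3 values.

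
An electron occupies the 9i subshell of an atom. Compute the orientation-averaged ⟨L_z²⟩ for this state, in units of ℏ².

The 9i subshell has l = 6.
m_l ∈ {-6, -5, -4, -3, -2, -1, 0, 1, 2, 3, 4, 5, 6}.
⟨L_z²⟩ = ℏ²·l(l+1)/3 = 14ℏ².

⟨L_z²⟩ = 14 ℏ²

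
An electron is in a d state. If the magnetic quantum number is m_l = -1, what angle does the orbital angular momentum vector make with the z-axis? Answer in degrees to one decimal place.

θ ≈ 114.1°

A d state has l = 2.
|L| = ℏ√(l(l+1)) = √6 ℏ.
L_z = m_l ℏ = −1ℏ.
cos θ = L_z/|L| = -1/√6, so θ ≈ 114.1°.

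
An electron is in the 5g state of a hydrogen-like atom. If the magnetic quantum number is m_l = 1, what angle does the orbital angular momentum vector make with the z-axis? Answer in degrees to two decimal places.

For 5g, l = 4.
|L| = ℏ√(l(l+1)) = 2√5 ℏ.
L_z = m_l ℏ = 1ℏ.
cos θ = L_z/|L| = 1/√20, so θ ≈ 77.08°.

θ ≈ 77.08°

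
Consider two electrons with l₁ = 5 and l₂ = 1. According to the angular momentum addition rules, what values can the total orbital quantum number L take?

L runs from |5 − 1| = 4 to 5 + 1 = 6.
So L can be 4, 5, 6.

L = 4, 5, 6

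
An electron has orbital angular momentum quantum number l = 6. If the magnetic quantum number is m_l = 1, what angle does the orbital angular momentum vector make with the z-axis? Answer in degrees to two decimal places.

θ ≈ 81.12°

|L|² = l(l+1)ℏ² = 42ℏ², so |L| = √42 ℏ.
L_z = m_l ℏ = 1ℏ.
cos θ = L_z/|L| = 1/√42, so θ ≈ 81.12°.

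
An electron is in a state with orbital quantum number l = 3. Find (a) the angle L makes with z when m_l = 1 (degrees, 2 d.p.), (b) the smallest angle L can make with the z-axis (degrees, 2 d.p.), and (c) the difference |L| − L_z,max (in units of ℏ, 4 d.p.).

For m_l = 1: cos θ = 1/√12, θ ≈ 73.22°.
cos θ_min = 3/√12, so θ_min ≈ 30.00°.
|L| − L_z,max = (2√3 − 3)ℏ ≈ 0.4641ℏ.

θ(m_l=1) ≈ 73.22°; θ_min ≈ 30.00°; |L|−L_z,max ≈ 0.4641ℏ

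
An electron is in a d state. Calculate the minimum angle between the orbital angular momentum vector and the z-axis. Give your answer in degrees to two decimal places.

θ_min ≈ 35.26°

A d state has l = 2.
|L|² = l(l+1)ℏ² = 6ℏ², so |L| = √6 ℏ.
The smallest angle corresponds to the largest L_z, i.e. m_l = l = 2, giving L_z = 2ℏ.
cos θ_min = 2/√6, so θ_min ≈ 35.26°.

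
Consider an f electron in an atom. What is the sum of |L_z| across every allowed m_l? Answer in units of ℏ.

The letter f corresponds to l = 3.
m_l ∈ {-3, -2, -1, 0, 1, 2, 3}.
Σ|m_l| = 2·3(3+1)/2 = 12.

Σ|L_z| = 12 ℏ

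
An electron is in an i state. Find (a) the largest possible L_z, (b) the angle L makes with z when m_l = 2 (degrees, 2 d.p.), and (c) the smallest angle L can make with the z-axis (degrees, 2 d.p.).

L_z,max = 6ℏ; θ(m_l=2) ≈ 72.02°; θ_min ≈ 22.21°

For an i orbital, l = 6.
L_z,max = lℏ = 6ℏ.
For m_l = 2: cos θ = 2/√42, θ ≈ 72.02°.
cos θ_min = 6/√42, so θ_min ≈ 22.21°.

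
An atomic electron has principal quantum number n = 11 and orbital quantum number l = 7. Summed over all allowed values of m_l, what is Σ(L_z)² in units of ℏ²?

Σ(L_z)² = 280 ℏ²

m_l ∈ {-7, -6, -5, -4, -3, -2, -1, 0, 1, 2, 3, 4, 5, 6, 7}.
Summing m² from −7 to 7: Σ m_l² = 280.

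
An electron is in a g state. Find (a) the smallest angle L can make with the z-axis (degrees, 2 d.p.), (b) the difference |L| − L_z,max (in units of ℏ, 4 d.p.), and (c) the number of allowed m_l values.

θ_min ≈ 26.57°; |L|−L_z,max ≈ 0.4721ℏ; 9 values

A g state has l = 4.
cos θ_min = 4/√20, so θ_min ≈ 26.57°.
|L| − L_z,max = (2√5 − 4)ℏ ≈ 0.4721ℏ.
There are 2l+1 = 9 values of m_l.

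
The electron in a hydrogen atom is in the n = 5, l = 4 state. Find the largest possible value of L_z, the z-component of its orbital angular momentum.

L_z,max = 4ℏ

L_z = m_l ℏ with m_l ∈ {−4, …, 4}; the maximum is m_l = 4.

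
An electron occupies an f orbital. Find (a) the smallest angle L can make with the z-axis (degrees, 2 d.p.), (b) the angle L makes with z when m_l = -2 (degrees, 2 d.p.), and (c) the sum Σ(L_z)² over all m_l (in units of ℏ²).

For an f orbital, l = 3.
cos θ_min = 3/√12, so θ_min ≈ 30.00°.
For m_l = -2: cos θ = -2/√12, θ ≈ 125.26°.
Σ m_l² = 28, so Σ(L_z)² = 28 ℏ².

θ_min ≈ 30.00°; θ(m_l=-2) ≈ 125.26°; Σ(L_z)² = 28 ℏ²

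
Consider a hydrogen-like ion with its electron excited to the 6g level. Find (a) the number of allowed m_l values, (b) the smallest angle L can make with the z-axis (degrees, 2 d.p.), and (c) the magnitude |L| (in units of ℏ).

9 values; θ_min ≈ 26.57°; |L| = 2√5 ℏ ≈ 4.472ℏ

The 6g level has l = 4.
There are 2l+1 = 9 values of m_l.
cos θ_min = 4/√20, so θ_min ≈ 26.57°.
|L| = ℏ√(4·5) = 2√5 ℏ ≈ 4.472ℏ.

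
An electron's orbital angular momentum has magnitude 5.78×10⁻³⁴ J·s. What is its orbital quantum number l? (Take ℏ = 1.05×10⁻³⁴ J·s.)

|L|/ℏ = (5.78×10⁻³⁴)/(1.05×10⁻³⁴) ≈ 5.505.
l(l+1) ≈ 5.505² ≈ 30.30, so l = 5.

l = 5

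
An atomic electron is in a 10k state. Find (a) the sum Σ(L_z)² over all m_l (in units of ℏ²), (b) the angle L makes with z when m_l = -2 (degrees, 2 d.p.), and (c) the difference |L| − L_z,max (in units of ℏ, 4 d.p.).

Σ(L_z)² = 280 ℏ²; θ(m_l=-2) ≈ 105.50°; |L|−L_z,max ≈ 0.4833ℏ

The 10k subshell has l = 7.
Σ m_l² = 280, so Σ(L_z)² = 280 ℏ².
For m_l = -2: cos θ = -2/√56, θ ≈ 105.50°.
|L| − L_z,max = (2√14 − 7)ℏ ≈ 0.4833ℏ.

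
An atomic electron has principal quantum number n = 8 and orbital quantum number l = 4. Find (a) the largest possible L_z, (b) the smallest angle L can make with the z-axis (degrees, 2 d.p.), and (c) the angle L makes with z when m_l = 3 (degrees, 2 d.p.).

L_z,max = 4ℏ; θ_min ≈ 26.57°; θ(m_l=3) ≈ 47.87°

L_z,max = lℏ = 4ℏ.
cos θ_min = 4/√20, so θ_min ≈ 26.57°.
For m_l = 3: cos θ = 3/√20, θ ≈ 47.87°.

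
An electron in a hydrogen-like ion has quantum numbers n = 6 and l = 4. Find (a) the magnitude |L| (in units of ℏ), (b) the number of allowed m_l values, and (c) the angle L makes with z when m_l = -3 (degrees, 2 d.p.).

|L| = ℏ√(4·5) = 2√5 ℏ ≈ 4.472ℏ.
There are 2l+1 = 9 values of m_l.
For m_l = -3: cos θ = -3/√20, θ ≈ 132.13°.

|L| = 2√5 ℏ ≈ 4.472ℏ; 9 values; θ(m_l=-3) ≈ 132.13°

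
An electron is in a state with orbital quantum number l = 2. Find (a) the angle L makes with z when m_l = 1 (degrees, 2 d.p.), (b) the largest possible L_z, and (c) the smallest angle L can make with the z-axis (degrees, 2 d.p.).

θ(m_l=1) ≈ 65.91°; L_z,max = 2ℏ; θ_min ≈ 35.26°

For m_l = 1: cos θ = 1/√6, θ ≈ 65.91°.
L_z,max = lℏ = 2ℏ.
cos θ_min = 2/√6, so θ_min ≈ 35.26°.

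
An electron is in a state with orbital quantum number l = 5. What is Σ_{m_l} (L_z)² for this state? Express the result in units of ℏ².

m_l ∈ {-5, -4, -3, -2, -1, 0, 1, 2, 3, 4, 5}.
Σ m_l² = l(l+1)(2l+1)/3 = 5·6·11/3 = 110.

Σ(L_z)² = 110 ℏ²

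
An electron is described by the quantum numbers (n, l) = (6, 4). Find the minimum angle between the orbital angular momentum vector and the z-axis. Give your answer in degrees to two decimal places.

θ_min ≈ 26.57°

|L| = √(l(l+1)) ℏ = 2√5 ℏ.
The smallest angle corresponds to the largest L_z, i.e. m_l = l = 4, giving L_z = 4ℏ.
cos θ_min = 4/√20, so θ_min ≈ 26.57°.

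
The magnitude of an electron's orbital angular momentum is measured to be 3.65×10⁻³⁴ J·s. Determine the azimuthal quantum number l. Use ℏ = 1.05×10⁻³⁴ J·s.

|L|/ℏ = (3.65×10⁻³⁴)/(1.05×10⁻³⁴) ≈ 3.476.
(|L|/ℏ)² = l(l+1) ≈ 12.08 ⇒ l = 3.

l = 3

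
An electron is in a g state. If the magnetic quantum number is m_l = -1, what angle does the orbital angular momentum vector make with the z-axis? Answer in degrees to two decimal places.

The letter g corresponds to l = 4.
|L| = ℏ√(l(l+1)) = 2√5 ℏ.
L_z = m_l ℏ = −1ℏ.
cos θ = L_z/|L| = -1/√20, so θ ≈ 102.92°.

θ ≈ 102.92°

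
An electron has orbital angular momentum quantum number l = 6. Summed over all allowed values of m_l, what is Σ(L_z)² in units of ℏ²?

Σ(L_z)² = 182 ℏ²

m_l runs from −6 to 6, i.e. {-6, -5, -4, -3, -2, -1, 0, 1, 2, 3, 4, 5, 6}.
Σ m_l² = l(l+1)(2l+1)/3 = 6·7·13/3 = 182.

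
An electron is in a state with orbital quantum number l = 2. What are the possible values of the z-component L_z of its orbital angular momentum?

L_z = m_l ℏ with m_l ranging from −l to +l in integer steps.
For l = 2: m_l ∈ {-2, -1, 0, 1, 2}.

L_z ∈ {−2ℏ, −ℏ, 0, ℏ, 2ℏ}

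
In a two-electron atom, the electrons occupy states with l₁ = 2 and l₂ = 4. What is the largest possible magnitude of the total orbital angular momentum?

|L_tot|_max = √42 ℏ ≈ 6.481ℏ

L runs from |2 − 4| = 2 to 2 + 4 = 6.
L ∈ {2, 3, 4, 5, 6}.
The largest magnitude corresponds to L = 6: |L_tot| = ℏ√(6·7) = √42 ℏ.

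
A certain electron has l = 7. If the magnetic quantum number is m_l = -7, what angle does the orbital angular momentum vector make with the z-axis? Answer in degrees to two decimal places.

θ ≈ 159.30°

|L| = √(l(l+1)) ℏ = 2√14 ℏ.
L_z = m_l ℏ = −7ℏ.
cos θ = L_z/|L| = -7/√56, so θ ≈ 159.30°.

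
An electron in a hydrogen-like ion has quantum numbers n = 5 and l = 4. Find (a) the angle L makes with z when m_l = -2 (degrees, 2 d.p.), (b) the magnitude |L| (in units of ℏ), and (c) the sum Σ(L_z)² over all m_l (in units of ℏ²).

For m_l = -2: cos θ = -2/√20, θ ≈ 116.57°.
|L| = ℏ√(4·5) = 2√5 ℏ ≈ 4.472ℏ.
Σ m_l² = 60, so Σ(L_z)² = 60 ℏ².

θ(m_l=-2) ≈ 116.57°; |L| = 2√5 ℏ ≈ 4.472ℏ; Σ(L_z)² = 60 ℏ²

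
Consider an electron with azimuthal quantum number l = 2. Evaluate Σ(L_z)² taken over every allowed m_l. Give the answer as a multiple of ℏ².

Σ(L_z)² = 10 ℏ²

m_l ∈ {-2, -1, 0, 1, 2}.
Summing m² from −2 to 2: Σ m_l² = 10.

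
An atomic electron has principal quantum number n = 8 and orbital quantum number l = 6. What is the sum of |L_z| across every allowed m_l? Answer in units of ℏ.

m_l runs from −6 to 6, i.e. {-6, -5, -4, -3, -2, -1, 0, 1, 2, 3, 4, 5, 6}.
Σ|m_l| = 2(1+2+…+6) = 42.

Σ|L_z| = 42 ℏ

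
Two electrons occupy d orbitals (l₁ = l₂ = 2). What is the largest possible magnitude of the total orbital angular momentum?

By the triangle rule, |l₁ − l₂| ≤ L ≤ l₁ + l₂.
L ∈ {0, 1, 2, 3, 4}.
The largest magnitude corresponds to L = 4: |L_tot| = ℏ√(4·5) = 2√5 ℏ.

|L_tot|_max = 2√5 ℏ ≈ 4.472ℏ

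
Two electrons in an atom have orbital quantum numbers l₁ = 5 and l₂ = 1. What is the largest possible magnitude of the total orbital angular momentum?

The total orbital quantum number L ranges from |l₁ − l₂| to l₁ + l₂ in integer steps.
So L can be 4, 5, 6.
The largest magnitude corresponds to L = 6: |L_tot| = ℏ√(6·7) = √42 ℏ.

|L_tot|_max = √42 ℏ ≈ 6.481ℏ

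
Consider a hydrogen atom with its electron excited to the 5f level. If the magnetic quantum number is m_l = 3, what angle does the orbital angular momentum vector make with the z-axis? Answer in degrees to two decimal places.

θ ≈ 30.00°

The 5f level has l = 3.
|L| = √(l(l+1)) ℏ = 2√3 ℏ.
L_z = m_l ℏ = 3ℏ.
cos θ = L_z/|L| = 3/√12, so θ ≈ 30.00°.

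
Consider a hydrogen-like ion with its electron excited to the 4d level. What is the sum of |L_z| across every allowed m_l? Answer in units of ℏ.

Σ|L_z| = 6 ℏ

The 4d level has l = 2.
m_l runs from −2 to 2, i.e. {-2, -1, 0, 1, 2}.
Σ|m_l| = l(l+1) = 6.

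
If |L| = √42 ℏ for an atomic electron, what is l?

l = 6

|L| = ℏ√(l(l+1)), so l(l+1) = 42.
The positive root is l = 6.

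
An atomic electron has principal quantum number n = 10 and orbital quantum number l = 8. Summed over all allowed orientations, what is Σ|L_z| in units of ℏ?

m_l ∈ {-8, -7, -6, -5, -4, -3, -2, -1, 0, 1, 2, 3, 4, 5, 6, 7, 8}.
Σ|m_l| = 2(1+2+…+8) = 72.

Σ|L_z| = 72 ℏ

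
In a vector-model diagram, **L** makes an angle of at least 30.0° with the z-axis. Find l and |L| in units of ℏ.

l = 3, |L| = 2√3 ℏ ≈ 3.464ℏ

At minimum angle, m_l = l, so cos θ = l/√(l(l+1)); cos²θ = l/(l+1) = 0.7500.
Solving: l = 3.
Then |L| = ℏ√(3·4) = 2√3 ℏ.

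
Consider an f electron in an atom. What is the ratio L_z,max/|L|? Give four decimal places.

An f state has l = 3.
|L| = 2√3 ℏ ≈ 3.4641ℏ, while L_z,max = lℏ = 3ℏ.
L_z,max/|L| = 3/√12 = 0.8660.

L_z,max/|L| = 0.8660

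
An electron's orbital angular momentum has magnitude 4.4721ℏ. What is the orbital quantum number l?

(|L|/ℏ)² = l(l+1) = 20.
l² + l − 20 = 0 ⇒ l = 4.

l = 4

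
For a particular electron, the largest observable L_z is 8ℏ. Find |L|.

|L| = 6√2 ℏ ≈ 8.485ℏ

Since max m_l = l, l = 8.
Then |L| = ℏ√(8·9) = 6√2 ℏ.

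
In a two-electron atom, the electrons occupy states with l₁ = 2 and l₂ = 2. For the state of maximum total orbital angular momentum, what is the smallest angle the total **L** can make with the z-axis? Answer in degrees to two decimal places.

θ_min ≈ 26.57°

By the triangle rule, |l₁ − l₂| ≤ L ≤ l₁ + l₂.
Allowed values: L = 0, 1, 2, 3, 4.
The maximum is L = 4, with |L_tot| = ℏ√(4·5) = 2√5 ℏ.
The minimum angle with z is arccos(4/√20) ≈ 26.57°.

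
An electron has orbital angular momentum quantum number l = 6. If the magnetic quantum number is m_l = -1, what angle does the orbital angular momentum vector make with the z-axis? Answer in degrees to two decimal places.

|L| = ℏ√(l(l+1)) = √42 ℏ.
L_z = m_l ℏ = −1ℏ.
cos θ = L_z/|L| = -1/√42, so θ ≈ 98.88°.

θ ≈ 98.88°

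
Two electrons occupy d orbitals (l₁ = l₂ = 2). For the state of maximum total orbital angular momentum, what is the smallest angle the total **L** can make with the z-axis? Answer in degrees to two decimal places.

By the triangle rule, |l₁ − l₂| ≤ L ≤ l₁ + l₂.
Allowed values: L = 0, 1, 2, 3, 4.
The maximum is L = 4, with |L_tot| = ℏ√(4·5) = 2√5 ℏ.
The minimum angle with z is arccos(4/√20) ≈ 26.57°.

θ_min ≈ 26.57°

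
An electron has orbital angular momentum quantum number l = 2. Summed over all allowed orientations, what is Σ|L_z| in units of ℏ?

Σ|L_z| = 6 ℏ

m_l ∈ {-2, -1, 0, 1, 2}.
Σ|m_l| = l(l+1) = 6.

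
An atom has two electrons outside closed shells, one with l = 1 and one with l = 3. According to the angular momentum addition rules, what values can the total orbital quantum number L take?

L = 2, 3, 4

By the triangle rule, |l₁ − l₂| ≤ L ≤ l₁ + l₂.
So L can be 2, 3, 4.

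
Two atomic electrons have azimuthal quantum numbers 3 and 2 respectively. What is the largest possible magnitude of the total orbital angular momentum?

|L_tot|_max = √30 ℏ ≈ 5.477ℏ

L runs from |3 − 2| = 1 to 3 + 2 = 5.
So L can be 1, 2, 3, 4, 5.
The largest magnitude corresponds to L = 5: |L_tot| = ℏ√(5·6) = √30 ℏ.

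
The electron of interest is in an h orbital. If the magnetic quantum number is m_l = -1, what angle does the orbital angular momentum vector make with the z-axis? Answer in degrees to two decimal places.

θ ≈ 100.52°

For an h orbital, l = 5.
|L|² = l(l+1)ℏ² = 30ℏ², so |L| = √30 ℏ.
L_z = m_l ℏ = −1ℏ.
cos θ = L_z/|L| = -1/√30, so θ ≈ 100.52°.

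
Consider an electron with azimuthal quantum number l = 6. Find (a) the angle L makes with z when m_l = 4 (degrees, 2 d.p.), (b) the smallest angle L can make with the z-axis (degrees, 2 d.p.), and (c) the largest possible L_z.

θ(m_l=4) ≈ 51.89°; θ_min ≈ 22.21°; L_z,max = 6ℏ

For m_l = 4: cos θ = 4/√42, θ ≈ 51.89°.
cos θ_min = 6/√42, so θ_min ≈ 22.21°.
L_z,max = lℏ = 6ℏ.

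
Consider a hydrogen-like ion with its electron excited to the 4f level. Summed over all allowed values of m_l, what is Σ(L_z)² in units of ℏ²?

Σ(L_z)² = 28 ℏ²

The 4f level has l = 3.
The allowed m_l values are -3, -2, -1, 0, 1, 2, 3.
Summing m² from −3 to 3: Σ m_l² = 28.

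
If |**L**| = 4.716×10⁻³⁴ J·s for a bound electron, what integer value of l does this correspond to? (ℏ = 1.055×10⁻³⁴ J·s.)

l = 4

|L|/ℏ = (4.716×10⁻³⁴)/(1.055×10⁻³⁴) ≈ 4.470.
(|L|/ℏ)² = l(l+1) ≈ 19.98 ⇒ l = 4.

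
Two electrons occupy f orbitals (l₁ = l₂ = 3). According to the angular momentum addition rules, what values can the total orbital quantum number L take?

L = 0, 1, 2, 3, 4, 5, 6

L runs from |3 − 3| = 0 to 3 + 3 = 6.
L ∈ {0, 1, 2, 3, 4, 5, 6}.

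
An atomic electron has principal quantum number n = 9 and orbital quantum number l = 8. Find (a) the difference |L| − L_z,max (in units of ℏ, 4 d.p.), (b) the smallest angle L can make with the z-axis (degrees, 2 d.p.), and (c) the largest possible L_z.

|L| − L_z,max = (6√2 − 8)ℏ ≈ 0.4853ℏ.
cos θ_min = 8/√72, so θ_min ≈ 19.47°.
L_z,max = lℏ = 8ℏ.

|L|−L_z,max ≈ 0.4853ℏ; θ_min ≈ 19.47°; L_z,max = 8ℏ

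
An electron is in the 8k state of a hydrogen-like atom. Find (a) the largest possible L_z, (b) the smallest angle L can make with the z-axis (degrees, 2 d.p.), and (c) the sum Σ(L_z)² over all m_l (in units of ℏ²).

L_z,max = 7ℏ; θ_min ≈ 20.70°; Σ(L_z)² = 280 ℏ²

8k means n = 8, l = 7.
L_z,max = lℏ = 7ℏ.
cos θ_min = 7/√56, so θ_min ≈ 20.70°.
Σ m_l² = 280, so Σ(L_z)² = 280 ℏ².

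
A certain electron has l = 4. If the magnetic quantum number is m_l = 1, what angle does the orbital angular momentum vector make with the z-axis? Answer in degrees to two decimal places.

|L| = ℏ√(l(l+1)) = 2√5 ℏ.
L_z = m_l ℏ = 1ℏ.
cos θ = L_z/|L| = 1/√20, so θ ≈ 77.08°.

θ ≈ 77.08°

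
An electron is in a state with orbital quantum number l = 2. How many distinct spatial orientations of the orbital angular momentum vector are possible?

The number of m_l values is 2l + 1 = 2·2 + 1 = 5.

5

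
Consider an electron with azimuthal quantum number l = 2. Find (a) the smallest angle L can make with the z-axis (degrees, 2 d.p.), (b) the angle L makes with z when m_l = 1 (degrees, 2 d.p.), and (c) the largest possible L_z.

θ_min ≈ 35.26°; θ(m_l=1) ≈ 65.91°; L_z,max = 2ℏ

cos θ_min = 2/√6, so θ_min ≈ 35.26°.
For m_l = 1: cos θ = 1/√6, θ ≈ 65.91°.
L_z,max = lℏ = 2ℏ.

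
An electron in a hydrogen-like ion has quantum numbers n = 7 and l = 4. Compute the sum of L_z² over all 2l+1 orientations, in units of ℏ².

m_l ∈ {-4, -3, -2, -1, 0, 1, 2, 3, 4}.
Σ m_l² = l(l+1)(2l+1)/3 = 4·5·9/3 = 60.

Σ(L_z)² = 60 ℏ²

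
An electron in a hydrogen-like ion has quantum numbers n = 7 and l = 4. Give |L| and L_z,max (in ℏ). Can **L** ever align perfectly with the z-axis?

|L| = 2√5 ℏ ≈ 4.4721ℏ, while L_z,max = lℏ = 4ℏ.
Since |L| > L_z,max, the vector can never point exactly along z; the closest it comes is θ_min = arccos(4/√20) ≈ 26.6°.

No: L_z,max = 4ℏ < |L| = 2√5 ℏ ≈ 4.472ℏ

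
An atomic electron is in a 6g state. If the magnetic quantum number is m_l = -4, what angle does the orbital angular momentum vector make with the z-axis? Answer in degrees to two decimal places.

θ ≈ 153.43°

The 6g subshell has l = 4.
|L| = √(l(l+1)) ℏ = 2√5 ℏ.
L_z = m_l ℏ = −4ℏ.
cos θ = L_z/|L| = -4/√20, so θ ≈ 153.43°.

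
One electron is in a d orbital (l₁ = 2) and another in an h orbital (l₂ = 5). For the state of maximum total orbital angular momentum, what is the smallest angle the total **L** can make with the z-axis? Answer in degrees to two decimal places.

θ_min ≈ 20.70°

By the triangle rule, |l₁ − l₂| ≤ L ≤ l₁ + l₂.
L ∈ {3, 4, 5, 6, 7}.
The maximum is L = 7, with |L_tot| = ℏ√(7·8) = 2√14 ℏ.
The minimum angle with z is arccos(7/√56) ≈ 20.70°.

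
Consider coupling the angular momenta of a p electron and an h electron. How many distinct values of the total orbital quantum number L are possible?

The total orbital quantum number L ranges from |l₁ − l₂| to l₁ + l₂ in integer steps.
Allowed values: L = 4, 5, 6.
That is 3 values.

3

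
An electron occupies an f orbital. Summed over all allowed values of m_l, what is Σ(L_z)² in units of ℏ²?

Σ(L_z)² = 28 ℏ²

The letter f corresponds to l = 3.
The allowed m_l values are -3, -2, -1, 0, 1, 2, 3.
Summing m² from −3 to 3: Σ m_l² = 28.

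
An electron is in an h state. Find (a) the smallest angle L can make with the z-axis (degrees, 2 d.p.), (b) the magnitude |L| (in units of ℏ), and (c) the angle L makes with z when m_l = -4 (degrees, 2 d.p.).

The letter h corresponds to l = 5.
cos θ_min = 5/√30, so θ_min ≈ 24.09°.
|L| = ℏ√(5·6) = √30 ℏ ≈ 5.477ℏ.
For m_l = -4: cos θ = -4/√30, θ ≈ 136.91°.

θ_min ≈ 24.09°; |L| = √30 ℏ ≈ 5.477ℏ; θ(m_l=-4) ≈ 136.91°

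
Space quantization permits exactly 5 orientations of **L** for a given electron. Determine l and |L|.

l = 2, |L| = √6 ℏ ≈ 2.449ℏ

2l + 1 = 5 ⇒ l = 2.
Then |L| = √(l(l+1)) ℏ = √6 ℏ.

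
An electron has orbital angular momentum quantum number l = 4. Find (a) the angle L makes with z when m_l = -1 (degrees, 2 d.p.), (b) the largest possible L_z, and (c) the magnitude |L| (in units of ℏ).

For m_l = -1: cos θ = -1/√20, θ ≈ 102.92°.
L_z,max = lℏ = 4ℏ.
|L| = ℏ√(4·5) = 2√5 ℏ ≈ 4.472ℏ.

θ(m_l=-1) ≈ 102.92°; L_z,max = 4ℏ; |L| = 2√5 ℏ ≈ 4.472ℏ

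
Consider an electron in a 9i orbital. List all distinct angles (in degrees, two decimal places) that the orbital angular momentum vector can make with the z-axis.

θ ∈ {22.21°, 39.51°, 51.89°, 62.42°, 72.02°, 81.12°, 90.00°, 98.88°, 107.98°, 117.58°, 128.11°, 140.49°, 157.79°}

For 9i, l = 6.
|L|² = l(l+1)ℏ² = 42ℏ², so |L| = √42 ℏ.
cos θ = m_l/√42 for each m_l ∈ {-6, -5, -4, -3, -2, -1, 0, 1, 2, 3, 4, 5, 6}.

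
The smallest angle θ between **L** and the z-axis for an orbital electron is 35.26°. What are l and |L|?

l = 2, |L| = √6 ℏ ≈ 2.449ℏ

At minimum angle, m_l = l, so cos θ = l/√(l(l+1)); cos²θ = l/(l+1) = 0.6667.
l = cos²θ/sin²θ ≈ 2.
Then |L| = ℏ√(2·3) = √6 ℏ.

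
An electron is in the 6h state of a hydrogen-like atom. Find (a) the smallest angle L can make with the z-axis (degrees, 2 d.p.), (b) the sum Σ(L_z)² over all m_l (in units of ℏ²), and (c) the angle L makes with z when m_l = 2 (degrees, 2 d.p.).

θ_min ≈ 24.09°; Σ(L_z)² = 110 ℏ²; θ(m_l=2) ≈ 68.58°

For 6h, l = 5.
cos θ_min = 5/√30, so θ_min ≈ 24.09°.
Σ m_l² = 110, so Σ(L_z)² = 110 ℏ².
For m_l = 2: cos θ = 2/√30, θ ≈ 68.58°.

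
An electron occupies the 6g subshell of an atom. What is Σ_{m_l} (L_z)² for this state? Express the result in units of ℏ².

Σ(L_z)² = 60 ℏ²

For 6g, l = 4.
m_l runs from −4 to 4, i.e. {-4, -3, -2, -1, 0, 1, 2, 3, 4}.
Σ m_l² = 2·(1 + 4 + 9 + 16) = 60.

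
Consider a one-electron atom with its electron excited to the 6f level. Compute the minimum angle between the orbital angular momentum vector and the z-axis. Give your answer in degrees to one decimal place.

The 6f level has l = 3.
|L| = √(l(l+1)) ℏ = 2√3 ℏ.
The smallest angle corresponds to the largest L_z, i.e. m_l = l = 3, giving L_z = 3ℏ.
cos θ_min = 3/√12, so θ_min ≈ 30.0°.

θ_min ≈ 30.0°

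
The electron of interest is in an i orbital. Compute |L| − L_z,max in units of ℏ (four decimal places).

|L| − L_z,max ≈ 0.4807ℏ

I corresponds to l = 6.
|L| = √42 ℏ ≈ 6.4807ℏ, while L_z,max = lℏ = 6ℏ.
The difference is (√42 − 6)ℏ ≈ 0.4807ℏ.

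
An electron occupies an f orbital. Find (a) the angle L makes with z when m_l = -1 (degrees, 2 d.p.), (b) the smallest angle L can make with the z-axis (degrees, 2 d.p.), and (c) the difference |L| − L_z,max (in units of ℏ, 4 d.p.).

θ(m_l=-1) ≈ 106.78°; θ_min ≈ 30.00°; |L|−L_z,max ≈ 0.4641ℏ

An f state has l = 3.
For m_l = -1: cos θ = -1/√12, θ ≈ 106.78°.
cos θ_min = 3/√12, so θ_min ≈ 30.00°.
|L| − L_z,max = (2√3 − 3)ℏ ≈ 0.4641ℏ.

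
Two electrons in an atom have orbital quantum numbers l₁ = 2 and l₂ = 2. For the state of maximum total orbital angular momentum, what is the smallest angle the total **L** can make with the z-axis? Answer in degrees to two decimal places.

L runs from |2 − 2| = 0 to 2 + 2 = 4.
Allowed values: L = 0, 1, 2, 3, 4.
The maximum is L = 4, with |L_tot| = ℏ√(4·5) = 2√5 ℏ.
The minimum angle with z is arccos(4/√20) ≈ 26.57°.

θ_min ≈ 26.57°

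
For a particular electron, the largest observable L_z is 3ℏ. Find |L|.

|L| = 2√3 ℏ ≈ 3.464ℏ

L_z,max = lℏ, so l = 3.
|L| = ℏ√(l(l+1)) = 2√3 ℏ.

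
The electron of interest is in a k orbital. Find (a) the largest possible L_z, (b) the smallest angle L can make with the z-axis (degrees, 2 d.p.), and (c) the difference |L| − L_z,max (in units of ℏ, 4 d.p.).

For a k orbital, l = 7.
L_z,max = lℏ = 7ℏ.
cos θ_min = 7/√56, so θ_min ≈ 20.70°.
|L| − L_z,max = (2√14 − 7)ℏ ≈ 0.4833ℏ.

L_z,max = 7ℏ; θ_min ≈ 20.70°; |L|−L_z,max ≈ 0.4833ℏ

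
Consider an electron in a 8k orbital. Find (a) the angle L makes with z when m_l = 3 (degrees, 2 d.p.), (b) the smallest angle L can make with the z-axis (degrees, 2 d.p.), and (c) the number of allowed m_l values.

8k means n = 8, l = 7.
For m_l = 3: cos θ = 3/√56, θ ≈ 66.37°.
cos θ_min = 7/√56, so θ_min ≈ 20.70°.
There are 2l+1 = 15 values of m_l.

θ(m_l=3) ≈ 66.37°; θ_min ≈ 20.70°; 15 values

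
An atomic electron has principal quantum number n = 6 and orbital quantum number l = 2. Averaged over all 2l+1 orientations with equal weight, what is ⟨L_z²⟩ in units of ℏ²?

⟨L_z²⟩ = 2 ℏ²

m_l runs from −2 to 2, i.e. {-2, -1, 0, 1, 2}.
⟨L_z²⟩ = ℏ²·(Σ m_l²)/(2l+1) = ℏ²·10/5 = 2ℏ².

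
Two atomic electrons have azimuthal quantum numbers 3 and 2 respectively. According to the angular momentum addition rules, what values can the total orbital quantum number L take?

L = 1, 2, 3, 4, 5

By the triangle rule, |l₁ − l₂| ≤ L ≤ l₁ + l₂.
So L can be 1, 2, 3, 4, 5.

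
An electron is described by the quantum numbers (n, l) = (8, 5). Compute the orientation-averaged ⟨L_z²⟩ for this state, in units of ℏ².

m_l ∈ {-5, -4, -3, -2, -1, 0, 1, 2, 3, 4, 5}.
⟨L_z²⟩ = ℏ²·(Σ m_l²)/(2l+1) = ℏ²·110/11 = 10ℏ².

⟨L_z²⟩ = 10 ℏ²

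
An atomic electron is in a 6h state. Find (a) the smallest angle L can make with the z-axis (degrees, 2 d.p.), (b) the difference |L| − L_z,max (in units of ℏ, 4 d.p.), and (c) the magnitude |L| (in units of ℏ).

θ_min ≈ 24.09°; |L|−L_z,max ≈ 0.4772ℏ; |L| = √30 ℏ ≈ 5.477ℏ

The 6h subshell has l = 5.
cos θ_min = 5/√30, so θ_min ≈ 24.09°.
|L| − L_z,max = (√30 − 5)ℏ ≈ 0.4772ℏ.
|L| = ℏ√(5·6) = √30 ℏ ≈ 5.477ℏ.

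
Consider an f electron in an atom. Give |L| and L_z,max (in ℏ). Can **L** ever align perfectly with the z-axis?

No: L_z,max = 3ℏ < |L| = 2√3 ℏ ≈ 3.464ℏ

An f state has l = 3.
|L| = 2√3 ℏ ≈ 3.4641ℏ, while L_z,max = lℏ = 3ℏ.
Since |L| > L_z,max, the vector can never point exactly along z; the closest it comes is θ_min = arccos(3/√12) ≈ 30.0°.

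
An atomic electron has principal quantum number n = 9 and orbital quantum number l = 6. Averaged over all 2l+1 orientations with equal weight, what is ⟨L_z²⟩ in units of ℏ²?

⟨L_z²⟩ = 14 ℏ²

The allowed m_l values are -6, -5, -4, -3, -2, -1, 0, 1, 2, 3, 4, 5, 6.
⟨L_z²⟩ = ℏ²·l(l+1)/3 = 14ℏ².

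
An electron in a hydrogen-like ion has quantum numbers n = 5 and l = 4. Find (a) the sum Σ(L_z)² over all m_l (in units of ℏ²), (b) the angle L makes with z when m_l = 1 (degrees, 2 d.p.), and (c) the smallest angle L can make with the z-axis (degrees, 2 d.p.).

Σ m_l² = 60, so Σ(L_z)² = 60 ℏ².
For m_l = 1: cos θ = 1/√20, θ ≈ 77.08°.
cos θ_min = 4/√20, so θ_min ≈ 26.57°.

Σ(L_z)² = 60 ℏ²; θ(m_l=1) ≈ 77.08°; θ_min ≈ 26.57°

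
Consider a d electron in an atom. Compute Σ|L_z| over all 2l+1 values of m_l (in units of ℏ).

D corresponds to l = 2.
The allowed m_l values are -2, -1, 0, 1, 2.
Σ|m_l| = 2(1+2+…+2) = 6.

Σ|L_z| = 6 ℏ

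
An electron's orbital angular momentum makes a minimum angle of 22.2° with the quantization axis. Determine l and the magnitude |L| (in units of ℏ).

l = 6, |L| = √42 ℏ ≈ 6.481ℏ

cos²θ_min = l/(l+1) = 0.8572.
Thus l = 0.8572/(1 − 0.8572) ≈ 6.
Then |L| = ℏ√(6·7) = √42 ℏ.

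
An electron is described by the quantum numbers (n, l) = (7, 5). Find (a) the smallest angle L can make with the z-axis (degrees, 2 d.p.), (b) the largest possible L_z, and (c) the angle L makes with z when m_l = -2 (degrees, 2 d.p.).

cos θ_min = 5/√30, so θ_min ≈ 24.09°.
L_z,max = lℏ = 5ℏ.
For m_l = -2: cos θ = -2/√30, θ ≈ 111.42°.

θ_min ≈ 24.09°; L_z,max = 5ℏ; θ(m_l=-2) ≈ 111.42°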